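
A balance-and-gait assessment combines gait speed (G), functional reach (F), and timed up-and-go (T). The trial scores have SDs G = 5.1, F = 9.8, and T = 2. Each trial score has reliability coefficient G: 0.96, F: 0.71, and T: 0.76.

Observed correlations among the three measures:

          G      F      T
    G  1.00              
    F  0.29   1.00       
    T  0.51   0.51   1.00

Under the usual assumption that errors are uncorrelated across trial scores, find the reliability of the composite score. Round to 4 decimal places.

0.8390

Var(G+F+T) = 5.1² + 9.8² + 2² + 2·[5.1·9.8·0.29 + 5.1·2·0.51 + 9.8·2·0.51] = 126.05 + 59.3844 = 185.434.
Under uncorrelated errors the observed covariances equal the true-score covariances, so only the own-variance terms attenuate.
True-score variance = [5.1²·0.96 + 9.8²·0.71 + 2²·0.76] + 59.3844 = 96.198 + 59.3844 = 155.582.
Reliability = 155.582 / 185.434 = 0.8390.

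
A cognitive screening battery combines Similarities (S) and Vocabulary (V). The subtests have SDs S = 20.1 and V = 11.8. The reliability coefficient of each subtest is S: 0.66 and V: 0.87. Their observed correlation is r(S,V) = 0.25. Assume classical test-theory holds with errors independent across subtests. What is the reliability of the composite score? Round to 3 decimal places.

Var(S+V) = 20.1² + 11.8² + 2·[20.1·11.8·0.25] = 543.25 + 118.59 = 661.84.
Because errors are independent across components, Cov(Tᵢ,Tⱼ) = Cov(Xᵢ,Xⱼ); the off-diagonal part of the true-score variance is the same as above.
True-score variance = [20.1²·0.66 + 11.8²·0.87] + 118.59 = 387.785 + 118.59 = 506.375.
Reliability = 506.375 / 661.84 = 0.765.

0.765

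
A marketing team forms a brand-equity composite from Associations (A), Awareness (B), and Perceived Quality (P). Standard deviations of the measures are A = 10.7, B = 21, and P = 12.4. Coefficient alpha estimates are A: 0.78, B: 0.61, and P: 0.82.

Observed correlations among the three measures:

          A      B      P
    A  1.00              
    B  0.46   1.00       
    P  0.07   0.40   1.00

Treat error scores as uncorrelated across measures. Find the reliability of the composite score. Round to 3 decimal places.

0.803

Var(A+B+P) = 10.7² + 21² + 12.4² + 2·[10.7·21·0.46 + 10.7·12.4·0.07 + 21·12.4·0.40] = 709.25 + 433.619 = 1142.87.
With uncorrelated errors the cross-covariances are all true-score covariance, so they carry over unchanged; only the diagonal terms shrink to ρᵢσᵢ².
True-score variance = [10.7²·0.78 + 21²·0.61 + 12.4²·0.82] + 433.619 = 484.395 + 433.619 = 918.015.
Reliability = 918.015 / 1142.87 = 0.803.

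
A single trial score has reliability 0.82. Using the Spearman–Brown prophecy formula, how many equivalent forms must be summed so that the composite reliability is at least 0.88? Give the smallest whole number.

2

k ≥ ρ*(1−ρ₁)/(ρ₁(1−ρ*)) = 0.88·0.18 / (0.82·0.12) = 1.610.
Smallest integer k = 2.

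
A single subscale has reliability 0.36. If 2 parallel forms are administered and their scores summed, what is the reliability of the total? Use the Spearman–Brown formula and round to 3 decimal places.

0.529

ρ_k = kρ / (1 + (k−1)ρ) = 2·0.36 / (1 + 1·0.36) = 0.720 / 1.360 = 0.529.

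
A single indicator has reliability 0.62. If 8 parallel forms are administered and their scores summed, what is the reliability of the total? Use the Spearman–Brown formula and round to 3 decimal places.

0.929

ρ_k = kρ / (1 + (k−1)ρ) = 8·0.62 / (1 + 7·0.62) = 4.960 / 5.340 = 0.929.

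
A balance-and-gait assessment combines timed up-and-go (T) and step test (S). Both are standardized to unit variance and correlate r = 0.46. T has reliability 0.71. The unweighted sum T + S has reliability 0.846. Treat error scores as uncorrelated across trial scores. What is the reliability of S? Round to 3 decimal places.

0.840

Var(T+S) = 2 + 2·0.46 = 2.920.
True-score variance = ρ_T + ρ_S + 2·0.46, so 0.846 = (0.71 + ρ_S + 0.92) / 2.920.
ρ_S = 0.846·2.920 − 0.71 − 0.92 = 0.840.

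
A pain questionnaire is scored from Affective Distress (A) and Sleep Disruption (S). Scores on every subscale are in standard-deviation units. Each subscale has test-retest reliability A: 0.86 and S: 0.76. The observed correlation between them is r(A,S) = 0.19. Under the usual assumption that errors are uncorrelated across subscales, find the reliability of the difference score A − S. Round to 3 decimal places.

Var(A−S) = 1 + 1 − 2·0.19 = 2 − 0.38 = 1.62.
Because errors are independent across components, Cov(Tᵢ,Tⱼ) = Cov(Xᵢ,Xⱼ); the off-diagonal part of the true-score variance is the same as above.
True-score variance = [0.86 + 0.76] − 0.38 = 1.62 − 0.38 = 1.24.
Reliability = 1.24 / 1.62 = 0.765.

0.765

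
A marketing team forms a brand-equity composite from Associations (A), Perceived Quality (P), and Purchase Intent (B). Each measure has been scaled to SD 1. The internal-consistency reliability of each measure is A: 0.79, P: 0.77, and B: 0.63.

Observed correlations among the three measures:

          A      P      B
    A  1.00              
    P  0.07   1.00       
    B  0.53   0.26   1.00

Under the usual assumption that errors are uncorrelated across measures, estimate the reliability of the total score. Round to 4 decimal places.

Var(A+P+B) = 3 + 2·[0.07 + 0.53 + 0.26] = 3 + 1.72 = 4.72.
Under uncorrelated errors the observed covariances equal the true-score covariances, so only the own-variance terms attenuate.
True-score variance = [0.79 + 0.77 + 0.63] + 1.72 = 2.19 + 1.72 = 3.91.
Reliability = 3.91 / 4.72 = 0.8284.

0.8284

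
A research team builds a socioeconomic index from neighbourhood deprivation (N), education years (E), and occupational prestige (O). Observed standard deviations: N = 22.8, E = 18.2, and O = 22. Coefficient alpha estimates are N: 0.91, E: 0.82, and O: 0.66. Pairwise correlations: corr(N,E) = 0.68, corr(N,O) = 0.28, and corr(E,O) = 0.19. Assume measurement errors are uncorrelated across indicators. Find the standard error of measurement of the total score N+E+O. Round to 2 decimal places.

16.46

Var(total) = 1335.08 + 997.394 = 2332.47.
True-score variance = 1064.11 + 997.394 = 2061.5, so reliability = 0.8838.
Error variance = 2332.47 − 2061.5 = 270.969; SEM = √270.969 = 16.46.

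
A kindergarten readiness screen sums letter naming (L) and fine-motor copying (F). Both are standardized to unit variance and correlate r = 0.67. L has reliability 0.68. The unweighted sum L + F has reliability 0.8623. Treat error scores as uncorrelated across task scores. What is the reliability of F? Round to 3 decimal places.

0.860

Var(L+F) = 2 + 2·0.67 = 3.340.
True-score variance = ρ_L + ρ_F + 2·0.67, so 0.8623 = (0.68 + ρ_F + 1.34) / 3.340.
ρ_F = 0.8623·3.340 − 0.68 − 1.34 = 0.860.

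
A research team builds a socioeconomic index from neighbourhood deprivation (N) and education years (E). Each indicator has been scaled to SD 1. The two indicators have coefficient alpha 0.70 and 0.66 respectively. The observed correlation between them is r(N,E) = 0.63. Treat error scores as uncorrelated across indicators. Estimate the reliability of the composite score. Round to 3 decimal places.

Var(N+E) = 2 + 2·[0.63] = 2 + 1.26 = 3.26.
Under uncorrelated errors the observed covariances equal the true-score covariances, so only the own-variance terms attenuate.
True-score variance = [0.70 + 0.66] + 1.26 = 1.36 + 1.26 = 2.62.
Reliability = 2.62 / 3.26 = 0.804.

0.804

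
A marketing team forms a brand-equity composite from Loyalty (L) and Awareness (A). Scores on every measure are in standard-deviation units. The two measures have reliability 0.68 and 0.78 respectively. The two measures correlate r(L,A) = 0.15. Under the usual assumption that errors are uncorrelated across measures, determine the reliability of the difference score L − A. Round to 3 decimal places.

Var(L−A) = 1 + 1 − 2·0.15 = 2 − 0.3 = 1.7.
Under uncorrelated errors the observed covariances equal the true-score covariances, so only the own-variance terms attenuate.
True-score variance = [0.68 + 0.78] − 0.3 = 1.46 − 0.3 = 1.16.
Reliability = 1.16 / 1.7 = 0.682.

0.682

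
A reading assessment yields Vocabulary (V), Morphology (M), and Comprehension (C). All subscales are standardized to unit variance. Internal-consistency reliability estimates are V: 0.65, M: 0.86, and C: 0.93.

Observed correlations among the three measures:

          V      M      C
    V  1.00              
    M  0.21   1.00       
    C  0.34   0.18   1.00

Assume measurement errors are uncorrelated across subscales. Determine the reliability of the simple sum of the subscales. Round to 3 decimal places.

0.874

Var(V+M+C) = 3 + 2·[0.21 + 0.34 + 0.18] = 3 + 1.46 = 4.46.
Because errors are independent across components, Cov(Tᵢ,Tⱼ) = Cov(Xᵢ,Xⱼ); the off-diagonal part of the true-score variance is the same as above.
True-score variance = [0.65 + 0.86 + 0.93] + 1.46 = 2.44 + 1.46 = 3.9.
Reliability = 3.9 / 4.46 = 0.874.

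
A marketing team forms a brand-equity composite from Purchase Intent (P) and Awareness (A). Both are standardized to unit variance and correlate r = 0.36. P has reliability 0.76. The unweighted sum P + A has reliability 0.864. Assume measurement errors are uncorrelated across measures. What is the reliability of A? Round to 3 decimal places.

Var(P+A) = 2 + 2·0.36 = 2.720.
True-score variance = ρ_P + ρ_A + 2·0.36, so 0.864 = (0.76 + ρ_A + 0.72) / 2.720.
ρ_A = 0.864·2.720 − 0.76 − 0.72 = 0.870.

0.870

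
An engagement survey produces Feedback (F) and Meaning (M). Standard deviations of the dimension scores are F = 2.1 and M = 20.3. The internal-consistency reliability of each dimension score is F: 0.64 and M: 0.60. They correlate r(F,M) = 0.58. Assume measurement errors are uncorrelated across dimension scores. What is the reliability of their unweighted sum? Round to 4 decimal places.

Var(F+M) = 2.1² + 20.3² + 2·[2.1·20.3·0.58] = 416.5 + 49.4508 = 465.951.
With uncorrelated errors the cross-covariances are all true-score covariance, so they carry over unchanged; only the diagonal terms shrink to ρᵢσᵢ².
True-score variance = [2.1²·0.64 + 20.3²·0.60] + 49.4508 = 250.076 + 49.4508 = 299.527.
Reliability = 299.527 / 465.951 = 0.6428.

0.6428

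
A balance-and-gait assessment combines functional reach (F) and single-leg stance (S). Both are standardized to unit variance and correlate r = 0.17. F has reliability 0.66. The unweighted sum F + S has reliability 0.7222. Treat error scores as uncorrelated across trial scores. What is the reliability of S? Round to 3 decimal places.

0.690

Var(F+S) = 2 + 2·0.17 = 2.340.
True-score variance = ρ_F + ρ_S + 2·0.17, so 0.7222 = (0.66 + ρ_S + 0.34) / 2.340.
ρ_S = 0.7222·2.340 − 0.66 − 0.34 = 0.690.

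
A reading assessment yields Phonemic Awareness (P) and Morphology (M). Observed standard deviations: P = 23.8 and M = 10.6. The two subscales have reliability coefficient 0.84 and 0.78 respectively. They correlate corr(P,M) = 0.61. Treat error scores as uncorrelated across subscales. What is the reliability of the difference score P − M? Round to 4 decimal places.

Var(P−M) = 23.8² + 10.6² − 2·23.8·10.6·0.61 = 678.8 − 307.782 = 371.018.
Because errors are independent across components, Cov(Tᵢ,Tⱼ) = Cov(Xᵢ,Xⱼ); the off-diagonal part of the true-score variance is the same as above.
True-score variance = [23.8²·0.84 + 10.6²·0.78] − 307.782 = 563.45 − 307.782 = 255.669.
Reliability = 255.669 / 371.018 = 0.6891.

0.6891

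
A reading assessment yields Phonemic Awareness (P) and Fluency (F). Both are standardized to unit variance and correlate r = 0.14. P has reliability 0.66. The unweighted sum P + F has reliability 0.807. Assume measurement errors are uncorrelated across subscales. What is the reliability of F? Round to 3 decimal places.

0.900

Var(P+F) = 2 + 2·0.14 = 2.280.
True-score variance = ρ_P + ρ_F + 2·0.14, so 0.807 = (0.66 + ρ_F + 0.28) / 2.280.
ρ_F = 0.807·2.280 − 0.66 − 0.28 = 0.900.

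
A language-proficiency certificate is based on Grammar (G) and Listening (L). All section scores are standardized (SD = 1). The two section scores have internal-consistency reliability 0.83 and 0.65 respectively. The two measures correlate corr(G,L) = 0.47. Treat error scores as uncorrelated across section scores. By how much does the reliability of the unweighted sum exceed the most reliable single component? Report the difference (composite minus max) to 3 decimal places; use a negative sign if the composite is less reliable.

Var(sum) = 2 + 0.94 = 2.94; true-score variance = 1.48 + 0.94 = 2.42; composite reliability = 0.8231.
Max component reliability = 0.8300.
Difference = 0.8231 − 0.8300 = -0.007.

-0.007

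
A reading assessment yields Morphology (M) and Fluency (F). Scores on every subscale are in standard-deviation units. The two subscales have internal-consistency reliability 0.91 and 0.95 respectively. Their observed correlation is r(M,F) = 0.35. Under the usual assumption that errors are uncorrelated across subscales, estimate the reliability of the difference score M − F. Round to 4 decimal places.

0.8923

Var(M−F) = 1 + 1 − 2·0.35 = 2 − 0.7 = 1.3.
Because errors are independent across components, Cov(Tᵢ,Tⱼ) = Cov(Xᵢ,Xⱼ); the off-diagonal part of the true-score variance is the same as above.
True-score variance = [0.91 + 0.95] − 0.7 = 1.86 − 0.7 = 1.16.
Reliability = 1.16 / 1.3 = 0.8923.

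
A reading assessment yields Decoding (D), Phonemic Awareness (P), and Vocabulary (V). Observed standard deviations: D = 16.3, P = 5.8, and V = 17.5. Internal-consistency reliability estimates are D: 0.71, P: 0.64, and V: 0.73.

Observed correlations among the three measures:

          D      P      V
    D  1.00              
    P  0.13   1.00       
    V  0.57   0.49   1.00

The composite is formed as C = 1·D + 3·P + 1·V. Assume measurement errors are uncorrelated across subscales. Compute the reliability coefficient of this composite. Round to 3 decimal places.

Var(C) = 16.3² + 3²·5.8² + 17.5² + 2·[3·16.3·5.8·0.13 + 16.3·17.5·0.57 + 3·5.8·17.5·0.49] = 874.7 + 697.336 = 1572.04.
With uncorrelated errors the cross-covariances are all true-score covariance, so they carry over unchanged; only the diagonal terms shrink to ρᵢσᵢ².
True-score variance = [16.3²·0.71 + 3²·5.8²·0.64 + 17.5²·0.73] + 697.336 = 605.969 + 697.336 = 1303.3.
Reliability = 1303.3 / 1572.04 = 0.829.

0.829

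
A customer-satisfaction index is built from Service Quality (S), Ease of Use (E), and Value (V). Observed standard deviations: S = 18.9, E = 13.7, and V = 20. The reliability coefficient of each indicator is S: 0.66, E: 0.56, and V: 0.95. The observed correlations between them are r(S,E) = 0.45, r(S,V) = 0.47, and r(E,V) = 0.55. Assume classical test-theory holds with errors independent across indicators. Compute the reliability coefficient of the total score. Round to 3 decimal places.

Var(S+E+V) = 18.9² + 13.7² + 20² + 2·[18.9·13.7·0.45 + 18.9·20·0.47 + 13.7·20·0.55] = 944.9 + 889.757 = 1834.66.
Because errors are independent across components, Cov(Tᵢ,Tⱼ) = Cov(Xᵢ,Xⱼ); the off-diagonal part of the true-score variance is the same as above.
True-score variance = [18.9²·0.66 + 13.7²·0.56 + 20²·0.95] + 889.757 = 720.865 + 889.757 = 1610.62.
Reliability = 1610.62 / 1834.66 = 0.878.

0.878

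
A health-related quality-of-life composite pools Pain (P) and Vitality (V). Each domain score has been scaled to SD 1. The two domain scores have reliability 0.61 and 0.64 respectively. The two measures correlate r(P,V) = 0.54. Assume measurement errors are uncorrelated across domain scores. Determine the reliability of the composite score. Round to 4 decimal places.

0.7565

Var(P+V) = 2 + 2·[0.54] = 2 + 1.08 = 3.08.
Because errors are independent across components, Cov(Tᵢ,Tⱼ) = Cov(Xᵢ,Xⱼ); the off-diagonal part of the true-score variance is the same as above.
True-score variance = [0.61 + 0.64] + 1.08 = 1.25 + 1.08 = 2.33.
Reliability = 2.33 / 3.08 = 0.7565.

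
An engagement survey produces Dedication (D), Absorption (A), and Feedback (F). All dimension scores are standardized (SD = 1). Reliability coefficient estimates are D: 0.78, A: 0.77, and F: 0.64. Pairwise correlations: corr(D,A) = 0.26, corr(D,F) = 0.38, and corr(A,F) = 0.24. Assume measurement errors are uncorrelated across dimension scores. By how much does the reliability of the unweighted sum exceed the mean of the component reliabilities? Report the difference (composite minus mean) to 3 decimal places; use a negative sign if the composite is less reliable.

0.100

Var(sum) = 3 + 1.76 = 4.76; true-score variance = 2.19 + 1.76 = 3.95; composite reliability = 0.8298.
Mean component reliability = 0.7300.
Difference = 0.8298 − 0.7300 = 0.100.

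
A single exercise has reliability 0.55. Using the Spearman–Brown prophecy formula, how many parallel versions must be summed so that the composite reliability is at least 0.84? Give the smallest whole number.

5

k ≥ ρ*(1−ρ₁)/(ρ₁(1−ρ*)) = 0.84·0.45 / (0.55·0.16) = 4.295.
Smallest integer k = 5.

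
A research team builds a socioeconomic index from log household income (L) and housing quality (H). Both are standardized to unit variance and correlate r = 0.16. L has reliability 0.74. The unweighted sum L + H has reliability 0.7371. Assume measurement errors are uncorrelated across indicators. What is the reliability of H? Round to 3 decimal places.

Var(L+H) = 2 + 2·0.16 = 2.320.
True-score variance = ρ_L + ρ_H + 2·0.16, so 0.7371 = (0.74 + ρ_H + 0.32) / 2.320.
ρ_H = 0.7371·2.320 − 0.74 − 0.32 = 0.650.

0.650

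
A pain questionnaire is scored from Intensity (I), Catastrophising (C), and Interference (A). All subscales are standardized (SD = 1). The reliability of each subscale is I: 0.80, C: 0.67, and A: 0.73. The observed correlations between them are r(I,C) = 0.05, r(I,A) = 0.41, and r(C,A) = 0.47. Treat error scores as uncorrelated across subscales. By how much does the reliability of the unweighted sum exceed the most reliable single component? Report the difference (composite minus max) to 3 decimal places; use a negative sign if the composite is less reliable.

Var(sum) = 3 + 1.86 = 4.86; true-score variance = 2.2 + 1.86 = 4.06; composite reliability = 0.8354.
Max component reliability = 0.8000.
Difference = 0.8354 − 0.8000 = 0.035.

0.035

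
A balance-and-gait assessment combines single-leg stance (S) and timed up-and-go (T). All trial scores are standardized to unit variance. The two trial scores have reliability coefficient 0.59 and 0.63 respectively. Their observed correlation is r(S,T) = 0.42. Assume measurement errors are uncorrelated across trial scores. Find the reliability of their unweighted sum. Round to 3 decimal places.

0.725

Var(S+T) = 2 + 2·[0.42] = 2 + 0.84 = 2.84.
Under uncorrelated errors the observed covariances equal the true-score covariances, so only the own-variance terms attenuate.
True-score variance = [0.59 + 0.63] + 0.84 = 1.22 + 0.84 = 2.06.
Reliability = 2.06 / 2.84 = 0.725.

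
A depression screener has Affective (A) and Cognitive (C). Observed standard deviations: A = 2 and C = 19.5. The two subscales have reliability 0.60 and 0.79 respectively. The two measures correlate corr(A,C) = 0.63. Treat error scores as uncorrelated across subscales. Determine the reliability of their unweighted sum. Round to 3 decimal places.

Var(A+C) = 2² + 19.5² + 2·[2·19.5·0.63] = 384.25 + 49.14 = 433.39.
Because errors are independent across components, Cov(Tᵢ,Tⱼ) = Cov(Xᵢ,Xⱼ); the off-diagonal part of the true-score variance is the same as above.
True-score variance = [2²·0.60 + 19.5²·0.79] + 49.14 = 302.798 + 49.14 = 351.938.
Reliability = 351.938 / 433.39 = 0.812.

0.812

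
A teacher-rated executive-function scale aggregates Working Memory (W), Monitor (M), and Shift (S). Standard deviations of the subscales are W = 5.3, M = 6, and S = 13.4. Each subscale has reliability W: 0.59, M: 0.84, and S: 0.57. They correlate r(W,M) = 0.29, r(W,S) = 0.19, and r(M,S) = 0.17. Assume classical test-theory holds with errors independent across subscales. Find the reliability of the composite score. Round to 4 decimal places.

0.7014

Var(W+M+S) = 5.3² + 6² + 13.4² + 2·[5.3·6·0.29 + 5.3·13.4·0.19 + 6·13.4·0.17] = 243.65 + 72.7676 = 316.418.
With uncorrelated errors the cross-covariances are all true-score covariance, so they carry over unchanged; only the diagonal terms shrink to ρᵢσᵢ².
True-score variance = [5.3²·0.59 + 6²·0.84 + 13.4²·0.57] + 72.7676 = 149.162 + 72.7676 = 221.93.
Reliability = 221.93 / 316.418 = 0.7014.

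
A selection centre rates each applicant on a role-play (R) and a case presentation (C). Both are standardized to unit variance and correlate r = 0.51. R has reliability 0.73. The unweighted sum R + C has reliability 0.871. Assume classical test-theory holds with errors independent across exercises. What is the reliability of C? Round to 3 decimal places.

Var(R+C) = 2 + 2·0.51 = 3.020.
True-score variance = ρ_R + ρ_C + 2·0.51, so 0.871 = (0.73 + ρ_C + 1.02) / 3.020.
ρ_C = 0.871·3.020 − 0.73 − 1.02 = 0.880.

0.880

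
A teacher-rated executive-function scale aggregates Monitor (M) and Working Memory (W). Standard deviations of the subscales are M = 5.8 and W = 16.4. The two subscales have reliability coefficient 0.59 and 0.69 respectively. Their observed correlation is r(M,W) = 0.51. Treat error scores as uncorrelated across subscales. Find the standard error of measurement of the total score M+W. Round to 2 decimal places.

Var(total) = 302.6 + 97.0224 = 399.622.
True-score variance = 205.43 + 97.0224 = 302.452, so reliability = 0.7568.
Error variance = 399.622 − 302.452 = 97.17; SEM = √97.17 = 9.86.

9.86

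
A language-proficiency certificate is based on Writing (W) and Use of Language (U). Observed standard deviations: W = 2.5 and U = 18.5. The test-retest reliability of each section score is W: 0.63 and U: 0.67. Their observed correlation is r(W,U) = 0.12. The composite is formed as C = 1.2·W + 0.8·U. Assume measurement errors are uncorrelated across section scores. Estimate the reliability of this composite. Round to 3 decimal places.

0.683

Var(C) = 1.2²·2.5² + 0.8²·18.5² + 2·[0.96·2.5·18.5·0.12] = 228.04 + 10.656 = 238.696.
With uncorrelated errors the cross-covariances are all true-score covariance, so they carry over unchanged; only the diagonal terms shrink to ρᵢσᵢ².
True-score variance = [1.2²·2.5²·0.63 + 0.8²·18.5²·0.67] + 10.656 = 152.427 + 10.656 = 163.083.
Reliability = 163.083 / 238.696 = 0.683.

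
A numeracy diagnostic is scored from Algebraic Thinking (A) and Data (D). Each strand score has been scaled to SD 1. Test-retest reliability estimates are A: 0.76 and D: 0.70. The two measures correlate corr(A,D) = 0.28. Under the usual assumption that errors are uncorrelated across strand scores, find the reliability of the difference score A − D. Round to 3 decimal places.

Var(A−D) = 1 + 1 − 2·0.28 = 2 − 0.56 = 1.44.
Because errors are independent across components, Cov(Tᵢ,Tⱼ) = Cov(Xᵢ,Xⱼ); the off-diagonal part of the true-score variance is the same as above.
True-score variance = [0.76 + 0.70] − 0.56 = 1.46 − 0.56 = 0.9.
Reliability = 0.9 / 1.44 = 0.625.

0.625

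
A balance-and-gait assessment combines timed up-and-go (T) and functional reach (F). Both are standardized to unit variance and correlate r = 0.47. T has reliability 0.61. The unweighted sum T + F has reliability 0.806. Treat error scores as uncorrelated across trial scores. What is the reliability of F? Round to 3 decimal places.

Var(T+F) = 2 + 2·0.47 = 2.940.
True-score variance = ρ_T + ρ_F + 2·0.47, so 0.806 = (0.61 + ρ_F + 0.94) / 2.940.
ρ_F = 0.806·2.940 − 0.61 − 0.94 = 0.820.

0.820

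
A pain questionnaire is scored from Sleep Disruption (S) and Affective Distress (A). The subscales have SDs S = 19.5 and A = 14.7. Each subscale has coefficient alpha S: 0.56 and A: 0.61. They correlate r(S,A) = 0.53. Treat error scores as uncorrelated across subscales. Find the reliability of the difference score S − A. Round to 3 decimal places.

Var(S−A) = 19.5² + 14.7² − 2·19.5·14.7·0.53 = 596.34 − 303.849 = 292.491.
Because errors are independent across components, Cov(Tᵢ,Tⱼ) = Cov(Xᵢ,Xⱼ); the off-diagonal part of the true-score variance is the same as above.
True-score variance = [19.5²·0.56 + 14.7²·0.61] − 303.849 = 344.755 − 303.849 = 40.9059.
Reliability = 40.9059 / 292.491 = 0.140.

0.140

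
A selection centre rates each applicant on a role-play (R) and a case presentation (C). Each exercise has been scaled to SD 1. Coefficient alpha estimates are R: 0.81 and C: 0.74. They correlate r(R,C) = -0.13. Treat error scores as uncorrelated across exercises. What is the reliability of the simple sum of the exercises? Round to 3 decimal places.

0.741

Var(R+C) = 2 + 2·[(-0.13)] = 2 − 0.26 = 1.74.
Because errors are independent across components, Cov(Tᵢ,Tⱼ) = Cov(Xᵢ,Xⱼ); the off-diagonal part of the true-score variance is the same as above.
True-score variance = [0.81 + 0.74] − 0.26 = 1.55 − 0.26 = 1.29.
Reliability = 1.29 / 1.74 = 0.741.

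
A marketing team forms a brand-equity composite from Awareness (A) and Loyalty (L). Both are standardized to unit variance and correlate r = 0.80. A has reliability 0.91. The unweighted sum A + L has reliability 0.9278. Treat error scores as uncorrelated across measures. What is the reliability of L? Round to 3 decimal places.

0.830

Var(A+L) = 2 + 2·0.80 = 3.600.
True-score variance = ρ_A + ρ_L + 2·0.80, so 0.9278 = (0.91 + ρ_L + 1.60) / 3.600.
ρ_L = 0.9278·3.600 − 0.91 − 1.60 = 0.830.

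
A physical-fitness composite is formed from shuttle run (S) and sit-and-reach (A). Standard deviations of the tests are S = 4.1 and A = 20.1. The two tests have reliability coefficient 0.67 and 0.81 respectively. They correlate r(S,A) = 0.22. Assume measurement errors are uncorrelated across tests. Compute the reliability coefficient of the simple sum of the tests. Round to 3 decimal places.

0.820

Var(S+A) = 4.1² + 20.1² + 2·[4.1·20.1·0.22] = 420.82 + 36.2604 = 457.08.
With uncorrelated errors the cross-covariances are all true-score covariance, so they carry over unchanged; only the diagonal terms shrink to ρᵢσᵢ².
True-score variance = [4.1²·0.67 + 20.1²·0.81] + 36.2604 = 338.511 + 36.2604 = 374.771.
Reliability = 374.771 / 457.08 = 0.820.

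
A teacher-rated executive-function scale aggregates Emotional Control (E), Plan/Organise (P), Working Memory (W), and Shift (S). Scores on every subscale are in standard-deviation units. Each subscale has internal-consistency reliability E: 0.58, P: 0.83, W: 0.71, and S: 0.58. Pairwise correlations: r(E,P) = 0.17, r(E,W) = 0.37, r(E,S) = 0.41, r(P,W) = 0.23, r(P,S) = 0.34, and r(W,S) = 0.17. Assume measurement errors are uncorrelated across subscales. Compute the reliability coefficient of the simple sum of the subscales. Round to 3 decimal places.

0.824

Var(E+P+W+S) = 4 + 2·[0.17 + 0.37 + 0.41 + 0.23 + 0.34 + 0.17] = 4 + 3.38 = 7.38.
With uncorrelated errors the cross-covariances are all true-score covariance, so they carry over unchanged; only the diagonal terms shrink to ρᵢσᵢ².
True-score variance = [0.58 + 0.83 + 0.71 + 0.58] + 3.38 = 2.7 + 3.38 = 6.08.
Reliability = 6.08 / 7.38 = 0.824.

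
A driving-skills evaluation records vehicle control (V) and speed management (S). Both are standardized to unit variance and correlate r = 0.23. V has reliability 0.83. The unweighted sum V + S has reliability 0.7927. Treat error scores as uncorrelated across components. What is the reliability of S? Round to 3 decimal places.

0.660

Var(V+S) = 2 + 2·0.23 = 2.460.
True-score variance = ρ_V + ρ_S + 2·0.23, so 0.7927 = (0.83 + ρ_S + 0.46) / 2.460.
ρ_S = 0.7927·2.460 − 0.83 − 0.46 = 0.660.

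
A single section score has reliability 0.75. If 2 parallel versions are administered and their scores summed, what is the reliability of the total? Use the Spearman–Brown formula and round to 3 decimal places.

ρ_k = kρ / (1 + (k−1)ρ) = 2·0.75 / (1 + 1·0.75) = 1.500 / 1.750 = 0.857.

0.857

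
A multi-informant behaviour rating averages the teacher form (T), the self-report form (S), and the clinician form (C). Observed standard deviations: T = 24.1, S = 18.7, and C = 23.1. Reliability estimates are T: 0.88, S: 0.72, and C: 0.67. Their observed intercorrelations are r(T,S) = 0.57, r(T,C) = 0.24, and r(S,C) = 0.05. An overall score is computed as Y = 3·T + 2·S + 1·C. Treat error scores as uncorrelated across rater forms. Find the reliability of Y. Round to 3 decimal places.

0.893

Var(Y) = 3²·24.1² + 2²·18.7² + 23.1² + 2·[6·24.1·18.7·0.57 + 3·24.1·23.1·0.24 + 2·18.7·23.1·0.05] = 7159.66 + 3970.64 = 11130.3.
Under uncorrelated errors the observed covariances equal the true-score covariances, so only the own-variance terms attenuate.
True-score variance = [3²·24.1²·0.88 + 2²·18.7²·0.72 + 23.1²·0.67] + 3970.64 = 5964.64 + 3970.64 = 9935.28.
Reliability = 9935.28 / 11130.3 = 0.893.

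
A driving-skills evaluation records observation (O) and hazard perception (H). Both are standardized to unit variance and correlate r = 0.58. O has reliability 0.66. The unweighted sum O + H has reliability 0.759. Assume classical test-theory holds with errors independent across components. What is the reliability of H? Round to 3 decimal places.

0.578

Var(O+H) = 2 + 2·0.58 = 3.160.
True-score variance = ρ_O + ρ_H + 2·0.58, so 0.759 = (0.66 + ρ_H + 1.16) / 3.160.
ρ_H = 0.759·3.160 − 0.66 − 1.16 = 0.578.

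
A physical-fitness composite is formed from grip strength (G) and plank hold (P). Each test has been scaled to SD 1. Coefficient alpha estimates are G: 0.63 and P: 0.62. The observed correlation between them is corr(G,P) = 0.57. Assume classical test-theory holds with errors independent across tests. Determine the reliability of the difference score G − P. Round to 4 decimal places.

0.1279

Var(G−P) = 1 + 1 − 2·0.57 = 2 − 1.14 = 0.86.
With uncorrelated errors the cross-covariances are all true-score covariance, so they carry over unchanged; only the diagonal terms shrink to ρᵢσᵢ².
True-score variance = [0.63 + 0.62] − 1.14 = 1.25 − 1.14 = 0.11.
Reliability = 0.11 / 0.86 = 0.1279.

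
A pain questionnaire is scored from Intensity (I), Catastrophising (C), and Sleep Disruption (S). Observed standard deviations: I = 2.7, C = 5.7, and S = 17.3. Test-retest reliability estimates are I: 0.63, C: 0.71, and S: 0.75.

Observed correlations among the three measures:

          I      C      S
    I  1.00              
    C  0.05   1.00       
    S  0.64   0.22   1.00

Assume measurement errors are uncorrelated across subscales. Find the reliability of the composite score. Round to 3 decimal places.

0.804

Var(I+C+S) = 2.7² + 5.7² + 17.3² + 2·[2.7·5.7·0.05 + 2.7·17.3·0.64 + 5.7·17.3·0.22] = 339.07 + 104.716 = 443.786.
With uncorrelated errors the cross-covariances are all true-score covariance, so they carry over unchanged; only the diagonal terms shrink to ρᵢσᵢ².
True-score variance = [2.7²·0.63 + 5.7²·0.71 + 17.3²·0.75] + 104.716 = 252.128 + 104.716 = 356.844.
Reliability = 356.844 / 443.786 = 0.804.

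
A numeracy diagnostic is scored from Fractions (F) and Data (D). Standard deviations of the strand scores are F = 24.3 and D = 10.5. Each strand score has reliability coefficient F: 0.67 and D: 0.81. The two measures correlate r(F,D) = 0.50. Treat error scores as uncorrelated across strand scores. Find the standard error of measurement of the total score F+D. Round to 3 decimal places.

14.690

Var(total) = 700.74 + 255.15 = 955.89.
True-score variance = 484.931 + 255.15 = 740.081, so reliability = 0.7742.
Error variance = 955.89 − 740.081 = 215.809; SEM = √215.809 = 14.690.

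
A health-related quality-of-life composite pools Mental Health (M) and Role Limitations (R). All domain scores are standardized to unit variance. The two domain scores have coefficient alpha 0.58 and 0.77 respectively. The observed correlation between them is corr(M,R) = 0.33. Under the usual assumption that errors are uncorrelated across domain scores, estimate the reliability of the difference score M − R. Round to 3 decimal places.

Var(M−R) = 1 + 1 − 2·0.33 = 2 − 0.66 = 1.34.
With uncorrelated errors the cross-covariances are all true-score covariance, so they carry over unchanged; only the diagonal terms shrink to ρᵢσᵢ².
True-score variance = [0.58 + 0.77] − 0.66 = 1.35 − 0.66 = 0.69.
Reliability = 0.69 / 1.34 = 0.515.

0.515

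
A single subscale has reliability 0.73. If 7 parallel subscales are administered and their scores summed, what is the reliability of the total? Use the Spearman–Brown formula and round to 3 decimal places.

0.950

ρ_k = kρ / (1 + (k−1)ρ) = 7·0.73 / (1 + 6·0.73) = 5.110 / 5.380 = 0.950.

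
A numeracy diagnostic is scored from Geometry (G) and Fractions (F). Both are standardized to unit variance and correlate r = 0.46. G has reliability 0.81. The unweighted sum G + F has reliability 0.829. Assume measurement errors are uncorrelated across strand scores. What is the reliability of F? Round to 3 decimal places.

0.691

Var(G+F) = 2 + 2·0.46 = 2.920.
True-score variance = ρ_G + ρ_F + 2·0.46, so 0.829 = (0.81 + ρ_F + 0.92) / 2.920.
ρ_F = 0.829·2.920 − 0.81 − 0.92 = 0.691.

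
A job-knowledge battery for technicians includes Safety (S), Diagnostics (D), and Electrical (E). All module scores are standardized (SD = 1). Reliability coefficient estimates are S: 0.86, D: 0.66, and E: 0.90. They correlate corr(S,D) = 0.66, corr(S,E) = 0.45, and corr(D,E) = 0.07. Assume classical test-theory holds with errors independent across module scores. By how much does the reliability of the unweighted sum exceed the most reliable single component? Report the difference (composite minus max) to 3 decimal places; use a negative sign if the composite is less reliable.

Var(sum) = 3 + 2.36 = 5.36; true-score variance = 2.42 + 2.36 = 4.78; composite reliability = 0.8918.
Max component reliability = 0.9000.
Difference = 0.8918 − 0.9000 = -0.008.

-0.008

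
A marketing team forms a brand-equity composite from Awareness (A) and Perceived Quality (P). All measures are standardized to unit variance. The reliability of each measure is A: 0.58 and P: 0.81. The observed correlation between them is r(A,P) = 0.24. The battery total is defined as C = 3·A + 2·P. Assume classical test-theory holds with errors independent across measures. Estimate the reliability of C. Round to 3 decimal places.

0.714

Var(C) = 3² + 2² + 2·[6·0.24] = 13 + 2.88 = 15.88.
Under uncorrelated errors the observed covariances equal the true-score covariances, so only the own-variance terms attenuate.
True-score variance = [3²·0.58 + 2²·0.81] + 2.88 = 8.46 + 2.88 = 11.34.
Reliability = 11.34 / 15.88 = 0.714.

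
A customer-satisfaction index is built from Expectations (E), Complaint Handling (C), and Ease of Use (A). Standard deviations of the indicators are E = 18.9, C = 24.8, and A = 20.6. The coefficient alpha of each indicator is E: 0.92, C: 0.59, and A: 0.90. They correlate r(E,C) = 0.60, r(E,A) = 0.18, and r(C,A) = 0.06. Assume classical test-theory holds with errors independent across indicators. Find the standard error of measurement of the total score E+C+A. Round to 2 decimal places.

Var(total) = 1396.61 + 763.932 = 2160.54.
True-score variance = 1073.43 + 763.932 = 1837.36, so reliability = 0.8504.
Error variance = 2160.54 − 1837.36 = 323.179; SEM = √323.179 = 17.98.

17.98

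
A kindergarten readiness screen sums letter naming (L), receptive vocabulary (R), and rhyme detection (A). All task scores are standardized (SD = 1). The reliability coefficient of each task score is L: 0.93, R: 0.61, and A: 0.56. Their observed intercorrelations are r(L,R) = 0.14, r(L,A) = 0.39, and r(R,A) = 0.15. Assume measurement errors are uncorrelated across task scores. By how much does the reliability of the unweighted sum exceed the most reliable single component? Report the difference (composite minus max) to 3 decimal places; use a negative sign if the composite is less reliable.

Var(sum) = 3 + 1.36 = 4.36; true-score variance = 2.1 + 1.36 = 3.46; composite reliability = 0.7936.
Max component reliability = 0.9300.
Difference = 0.7936 − 0.9300 = -0.136.

-0.136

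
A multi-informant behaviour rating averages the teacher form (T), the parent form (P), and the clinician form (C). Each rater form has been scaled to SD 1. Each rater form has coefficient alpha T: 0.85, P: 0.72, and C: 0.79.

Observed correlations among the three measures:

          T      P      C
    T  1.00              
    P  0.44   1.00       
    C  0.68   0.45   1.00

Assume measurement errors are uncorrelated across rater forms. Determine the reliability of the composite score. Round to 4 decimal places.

Var(T+P+C) = 3 + 2·[0.44 + 0.68 + 0.45] = 3 + 3.14 = 6.14.
With uncorrelated errors the cross-covariances are all true-score covariance, so they carry over unchanged; only the diagonal terms shrink to ρᵢσᵢ².
True-score variance = [0.85 + 0.72 + 0.79] + 3.14 = 2.36 + 3.14 = 5.5.
Reliability = 5.5 / 6.14 = 0.8958.

0.8958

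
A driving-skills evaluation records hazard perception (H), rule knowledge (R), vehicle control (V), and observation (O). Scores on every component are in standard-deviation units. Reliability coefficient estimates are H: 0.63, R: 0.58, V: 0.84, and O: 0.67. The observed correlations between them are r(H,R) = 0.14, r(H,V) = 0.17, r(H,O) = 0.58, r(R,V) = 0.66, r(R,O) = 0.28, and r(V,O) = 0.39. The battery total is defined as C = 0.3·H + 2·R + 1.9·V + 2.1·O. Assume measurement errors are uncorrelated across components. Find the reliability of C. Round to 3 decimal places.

Var(C) = 0.3² + 2² + 1.9² + 2.1² + 2·[0.6·0.14 + 0.57·0.17 + 0.63·0.58 + 3.8·0.66 + 4.2·0.28 + 3.99·0.39] = 12.11 + 11.5728 = 23.6828.
Under uncorrelated errors the observed covariances equal the true-score covariances, so only the own-variance terms attenuate.
True-score variance = [0.3²·0.63 + 2²·0.58 + 1.9²·0.84 + 2.1²·0.67] + 11.5728 = 8.3638 + 11.5728 = 19.9366.
Reliability = 19.9366 / 23.6828 = 0.842.

0.842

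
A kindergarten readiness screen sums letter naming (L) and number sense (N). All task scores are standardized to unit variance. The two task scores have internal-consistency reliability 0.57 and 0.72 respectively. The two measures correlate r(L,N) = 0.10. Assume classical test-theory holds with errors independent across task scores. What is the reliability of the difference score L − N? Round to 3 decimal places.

Var(L−N) = 1 + 1 − 2·0.10 = 2 − 0.2 = 1.8.
Because errors are independent across components, Cov(Tᵢ,Tⱼ) = Cov(Xᵢ,Xⱼ); the off-diagonal part of the true-score variance is the same as above.
True-score variance = [0.57 + 0.72] − 0.2 = 1.29 − 0.2 = 1.09.
Reliability = 1.09 / 1.8 = 0.606.

0.606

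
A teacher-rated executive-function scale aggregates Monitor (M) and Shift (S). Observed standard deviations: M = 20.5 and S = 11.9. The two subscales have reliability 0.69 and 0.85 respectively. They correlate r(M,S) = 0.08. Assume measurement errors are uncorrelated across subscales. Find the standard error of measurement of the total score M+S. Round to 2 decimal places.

Var(total) = 561.86 + 39.032 = 600.892.
True-score variance = 410.341 + 39.032 = 449.373, so reliability = 0.7478.
Error variance = 600.892 − 449.373 = 151.519; SEM = √151.519 = 12.31.

12.31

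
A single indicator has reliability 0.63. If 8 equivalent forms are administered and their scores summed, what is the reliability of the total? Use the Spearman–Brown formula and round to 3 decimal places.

0.932

ρ_k = kρ / (1 + (k−1)ρ) = 8·0.63 / (1 + 7·0.63) = 5.040 / 5.410 = 0.932.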